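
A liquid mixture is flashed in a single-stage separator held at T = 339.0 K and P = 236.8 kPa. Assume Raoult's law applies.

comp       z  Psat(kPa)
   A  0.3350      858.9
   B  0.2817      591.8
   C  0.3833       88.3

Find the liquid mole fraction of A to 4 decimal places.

Raoult's law: Kᵢ = Pᵢˢᵃᵗ/P = Pᵢˢᵃᵗ/236.8.
  K_A = 858.9/236.8 = 3.627111, K_B = 591.8/236.8 = 2.499155, K_C = 88.3/236.8 = 0.372889
Newton iteration, ψ⁰ = 0.39:
  ψ = 0.3900: g = 0.38300, g' = -1.0803 → ψ = 0.7445
  ψ = 0.7445: g = 0.04640, g' = -0.9364 → ψ = 0.7941
  ψ = 0.7941: g = -0.00084, g' = -0.9728 → ψ = 0.7932
Converged at ψ = 0.7932.
Compositions from xᵢ = zᵢ/(1+ψ(Kᵢ−1)), yᵢ = Kᵢxᵢ:
  A: x = 0.1086, y = 0.3940
  B: x = 0.1287, y = 0.3216
  C: x = 0.7627, y = 0.2844

x_A = 0.1086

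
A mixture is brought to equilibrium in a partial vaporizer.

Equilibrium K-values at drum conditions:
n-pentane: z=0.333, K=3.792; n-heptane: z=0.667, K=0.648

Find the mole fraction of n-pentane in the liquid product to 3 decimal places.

Binary case is linear: z₁(K₁−1)(1+V/F(K₂−1)) + z₂(K₂−1)(1+V/F(K₁−1)) = 0
⇒ V/F = [z₁(K₁−1)+z₂(K₂−1)] / [−(K₁−1)(K₂−1)] = 0.6950/0.9828 = 0.707
Compositions from xᵢ = zᵢ/(1+V/F(Kᵢ−1)), yᵢ = Kᵢxᵢ:
  n-pentane: x = 0.112, y = 0.425
  n-heptane: x = 0.888, y = 0.575

x_n-pentane = 0.112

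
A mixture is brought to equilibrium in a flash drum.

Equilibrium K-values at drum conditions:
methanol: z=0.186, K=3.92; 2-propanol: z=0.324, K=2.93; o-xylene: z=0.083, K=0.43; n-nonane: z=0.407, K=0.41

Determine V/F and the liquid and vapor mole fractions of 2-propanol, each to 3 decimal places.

V/F = 0.650, x_2-propanol = 0.144, y_2-propanol = 0.421

Rachford–Rice: g(V/F) = Σ zᵢ(Kᵢ−1)/(1+V/F(Kᵢ−1)) = 0.
Feasibility: ΣzᵢKᵢ = 1.881, Σzᵢ/Kᵢ = 1.344 — both > 1, two phases present.
Newton iteration, V/F⁰ = 0.5:
  V/F = 0.500: g = 0.1322, g' = -0.912 → V/F = 0.645
  V/F = 0.645: g = 0.0045, g' = -0.867 → V/F = 0.650
Converged at V/F = 0.650.
Compositions from xᵢ = zᵢ/(1+V/F(Kᵢ−1)), yᵢ = Kᵢxᵢ:
  methanol: x = 0.064, y = 0.252
  2-propanol: x = 0.144, y = 0.421
  o-xylene: x = 0.132, y = 0.057
  n-nonane: x = 0.660, y = 0.271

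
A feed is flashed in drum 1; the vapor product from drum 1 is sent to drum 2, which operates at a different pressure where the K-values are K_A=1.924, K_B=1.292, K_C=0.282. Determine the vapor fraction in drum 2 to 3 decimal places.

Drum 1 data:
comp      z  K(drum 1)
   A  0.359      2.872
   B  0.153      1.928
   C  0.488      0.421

Drum 1:
Let ψ₁ = V/F and solve Σ zᵢ(Kᵢ−1)/(1+ψ₁(Kᵢ−1)) = 0.
Feasibility: ΣzᵢKᵢ = 1.531, Σzᵢ/Kᵢ = 1.364 — both > 1, two phases present.
Newton–Raphson from ψ₁ = 0.5:
  ψ₁ = 0.500: g = 0.0464, g' = -0.721 → ψ₁ = 0.564
  ψ₁ = 0.564: g = 0.0003, g' = -0.715 → ψ₁ = 0.565
Converged at ψ₁ = 0.565.
Drum-1 compositions:
  A: x = 0.175, y = 0.501
  B: x = 0.100, y = 0.194
  C: x = 0.725, y = 0.305
Drum-2 feed = drum-1 vapor: z₂ = (0.5012, 0.1935, 0.3053).
Drum 2:
Newton–Raphson from ψ₂ = 0.34:
  ψ₂ = 0.340: g = 0.1138, g' = -0.537 → ψ₂ = 0.552
  ψ₂ = 0.552: g = -0.0078, g' = -0.632 → ψ₂ = 0.540
Converged at ψ₂ = 0.540.
  A: x = 0.334, y = 0.643
  B: x = 0.167, y = 0.216
  C: x = 0.498, y = 0.141

V/F (drum 2) = 0.540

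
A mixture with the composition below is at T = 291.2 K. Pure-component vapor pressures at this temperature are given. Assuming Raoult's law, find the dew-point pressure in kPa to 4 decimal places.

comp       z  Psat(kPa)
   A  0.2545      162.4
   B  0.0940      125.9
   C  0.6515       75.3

Pdew = 91.1926 kPa

At the dew point ψ → 1, so Σzᵢ/Kᵢ = 1 with Kᵢ = Pᵢˢᵃᵗ/P ⇒ 1/P = Σzᵢ/Pᵢˢᵃᵗ.
1/P = 0.2545/162.4 + 0.0940/125.9 + 0.6515/75.3 = 0.0109658 ⇒ P = 91.1926 kPa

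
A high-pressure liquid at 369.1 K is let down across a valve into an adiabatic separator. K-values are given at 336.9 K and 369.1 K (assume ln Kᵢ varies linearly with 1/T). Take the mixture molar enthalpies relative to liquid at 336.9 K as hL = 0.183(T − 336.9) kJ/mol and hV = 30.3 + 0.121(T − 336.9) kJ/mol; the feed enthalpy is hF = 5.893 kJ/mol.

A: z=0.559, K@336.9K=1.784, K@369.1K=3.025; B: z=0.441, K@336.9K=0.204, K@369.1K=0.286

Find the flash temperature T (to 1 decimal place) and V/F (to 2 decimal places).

Adiabatic flash: solve Rachford–Rice at each trial T, then check hF = ψ·hV(T) + (1−ψ)·hL(T).
  T = 336.9 K: K = (1.784, 0.204), RR gives ψ = 0.140, H_out = 4.235 kJ/mol
  T = 369.1 K: K = (3.025, 0.286), RR gives ψ = 0.565, H_out = 21.888 kJ/mol
  T = 353.0 K: K = (2.351, 0.243), RR gives ψ = 0.412, H_out = 15.032 kJ/mol
  T = 344.9 K: K = (2.053, 0.223), RR gives ψ = 0.301, H_out = 10.428 kJ/mol
  T = 340.9 K: K = (1.915, 0.213), RR gives ψ = 0.229, H_out = 7.612 kJ/mol
  T = 338.9 K: K = (1.849, 0.209), RR gives ψ = 0.187, H_out = 6.007 kJ/mol
Linear interpolation between T = 336.9 (H_out = 4.235) and T = 338.9 (H_out = 6.007) on hF = 5.893 gives T ≈ 338.8 K, at which ψ = 0.18.

T = 338.8 K, V/F = 0.18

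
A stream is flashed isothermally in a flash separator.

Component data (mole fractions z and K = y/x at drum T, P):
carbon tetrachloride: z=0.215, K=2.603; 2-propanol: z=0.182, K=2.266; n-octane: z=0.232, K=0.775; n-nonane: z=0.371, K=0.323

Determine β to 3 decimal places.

Let β = V/F and solve Σ zᵢ(Kᵢ−1)/(1+β(Kᵢ−1)) = 0.
Feasibility: ΣzᵢKᵢ = 1.272, Σzᵢ/Kᵢ = 1.611 — both > 1, two phases present.
Newton–Raphson from β = 0.5:
  β = 0.500: g = -0.1061, g' = -0.683 → β = 0.345
  β = 0.345: g = -0.0018, g' = -0.674 → β = 0.342
Converged at β = 0.342.

β = 0.342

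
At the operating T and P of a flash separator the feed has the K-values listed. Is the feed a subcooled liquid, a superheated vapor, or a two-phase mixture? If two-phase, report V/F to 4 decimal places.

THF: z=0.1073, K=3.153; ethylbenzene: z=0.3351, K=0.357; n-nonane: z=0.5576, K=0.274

subcooled liquid

ΣzᵢKᵢ = 0.6107; Σzᵢ/Kᵢ = 3.0077.
Since ΣzᵢKᵢ < 1 the mixture is below its bubble point — single liquid phase.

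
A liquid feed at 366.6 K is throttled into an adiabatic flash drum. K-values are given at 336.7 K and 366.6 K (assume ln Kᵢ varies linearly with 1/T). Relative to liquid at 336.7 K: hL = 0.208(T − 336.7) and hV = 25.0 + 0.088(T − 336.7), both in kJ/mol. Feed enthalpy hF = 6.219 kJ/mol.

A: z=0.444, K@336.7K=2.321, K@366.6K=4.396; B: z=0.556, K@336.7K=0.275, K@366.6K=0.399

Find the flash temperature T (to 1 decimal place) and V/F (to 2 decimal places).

Adiabatic flash: solve Rachford–Rice at each trial T, then check hF = ψ·hV(T) + (1−ψ)·hL(T).
  T = 336.7 K: K = (2.321, 0.275), RR gives ψ = 0.192, H_out = 4.788 kJ/mol
  T = 366.6 K: K = (4.396, 0.399), RR gives ψ = 0.575, H_out = 18.532 kJ/mol
  T = 351.6 K: K = (3.234, 0.334), RR gives ψ = 0.418, H_out = 12.790 kJ/mol
  T = 344.1 K: K = (2.747, 0.303), RR gives ψ = 0.319, H_out = 9.232 kJ/mol
  T = 340.4 K: K = (2.527, 0.289), RR gives ψ = 0.260, H_out = 7.164 kJ/mol
  T = 338.5 K: K = (2.420, 0.282), RR gives ψ = 0.227, H_out = 5.989 kJ/mol
Linear interpolation between T = 338.5 (H_out = 5.989) and T = 340.4 (H_out = 7.164) on hF = 6.219 gives T ≈ 338.9 K, at which ψ = 0.23.

T = 338.9 K, V/F = 0.23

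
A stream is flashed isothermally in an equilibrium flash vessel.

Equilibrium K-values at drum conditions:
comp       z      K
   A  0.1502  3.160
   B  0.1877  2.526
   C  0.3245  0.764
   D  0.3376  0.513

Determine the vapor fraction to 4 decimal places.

ψ = 0.5311

Material balance + equilibrium reduce to Σ zᵢ(Kᵢ−1)/(1+ψ(Kᵢ−1)) = 0.
g(0) = ΣzᵢKᵢ − 1 = 0.3699 and g(1) = 1 − Σzᵢ/Kᵢ = -0.2047, so a root lies in (0, 1).
Newton iteration, ψ⁰ = 0.5:
  ψ = 0.5000: g = 0.01429, g' = -0.4657 → ψ = 0.5307
  ψ = 0.5307: g = 0.00017, g' = -0.4548 → ψ = 0.5311
Converged at ψ = 0.5311.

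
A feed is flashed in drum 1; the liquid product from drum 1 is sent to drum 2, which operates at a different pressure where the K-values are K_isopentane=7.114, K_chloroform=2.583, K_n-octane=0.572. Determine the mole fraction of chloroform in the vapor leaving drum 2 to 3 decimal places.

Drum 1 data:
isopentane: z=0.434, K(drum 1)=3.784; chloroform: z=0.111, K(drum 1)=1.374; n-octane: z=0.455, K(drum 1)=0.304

y_chloroform (drum 2) = 0.143

Drum 1:
Let ψ₁ = V/F and solve Σ zᵢ(Kᵢ−1)/(1+ψ₁(Kᵢ−1)) = 0.
Feasibility: ΣzᵢKᵢ = 1.933, Σzᵢ/Kᵢ = 1.692 — both > 1, two phases present.
Newton iteration, ψ₁⁰ = 0.5:
  ψ₁ = 0.500: g = 0.0544, g' = -1.117 → ψ₁ = 0.549
Converged at ψ₁ = 0.549.
Drum-1 compositions:
  isopentane: x = 0.172, y = 0.650
  chloroform: x = 0.092, y = 0.127
  n-octane: x = 0.736, y = 0.224
Drum-2 feed = drum-1 liquid: z₂ = (0.1717, 0.0921, 0.7362).
Drum 2:
Iterate (Newton) starting at ψ₂ = 0.5:
  ψ₂ = 0.500: g = -0.0608, g' = -0.680 → ψ₂ = 0.411
  ψ₂ = 0.411: g = 0.0051, g' = -0.804 → ψ₂ = 0.417
Converged at ψ₂ = 0.417.
  isopentane: x = 0.048, y = 0.344
  chloroform: x = 0.055, y = 0.143
  n-octane: x = 0.896, y = 0.513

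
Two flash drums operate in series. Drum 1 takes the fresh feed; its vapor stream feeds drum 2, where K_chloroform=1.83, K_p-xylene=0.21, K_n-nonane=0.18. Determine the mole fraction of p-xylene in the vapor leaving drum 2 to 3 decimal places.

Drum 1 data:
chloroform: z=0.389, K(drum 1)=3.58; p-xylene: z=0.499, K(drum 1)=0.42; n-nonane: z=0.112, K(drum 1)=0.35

Drum 1:
Iterate (Newton) starting at ψ₁ = 0.43:
  ψ₁ = 0.430: g = -0.0108, g' = -0.971 → ψ₁ = 0.419
Converged at ψ₁ = 0.419.
Drum-1 compositions:
  chloroform: x = 0.187, y = 0.669
  p-xylene: x = 0.659, y = 0.277
  n-nonane: x = 0.154, y = 0.054
Drum-2 feed = drum-1 vapor: z₂ = (0.6693, 0.2768, 0.0539).
Drum 2:
Iterate (Newton) starting at ψ₂ = 0.5:
  ψ₂ = 0.500: g = -0.0438, g' = -0.806 → ψ₂ = 0.446
  ψ₂ = 0.446: g = -0.0017, g' = -0.747 → ψ₂ = 0.443
Converged at ψ₂ = 0.443.
  chloroform: x = 0.489, y = 0.895
  p-xylene: x = 0.426, y = 0.089
  n-nonane: x = 0.085, y = 0.015

y_p-xylene (drum 2) = 0.089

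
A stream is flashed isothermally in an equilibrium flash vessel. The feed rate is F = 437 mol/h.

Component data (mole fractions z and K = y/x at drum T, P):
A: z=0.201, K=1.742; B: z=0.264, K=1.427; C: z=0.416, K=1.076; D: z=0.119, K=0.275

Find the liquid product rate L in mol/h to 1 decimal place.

L = 85.4 mol/h

Let ψ = V/F and solve Σ zᵢ(Kᵢ−1)/(1+ψ(Kᵢ−1)) = 0.
Feasibility: ΣzᵢKᵢ = 1.207, Σzᵢ/Kᵢ = 1.120 — both > 1, two phases present.
Newton iteration, ψ⁰ = 0.5:
  ψ = 0.500: g = 0.0968, g' = -0.248 → ψ = 0.891
  ψ = 0.891: g = -0.0425, g' = -0.566 → ψ = 0.816
  ψ = 0.816: g = -0.0048, g' = -0.446 → ψ = 0.805
Converged at ψ = 0.805.
Then V = ψ·F = 0.8047·437 = 351.6 mol/h and L = F − V = 85.4 mol/h.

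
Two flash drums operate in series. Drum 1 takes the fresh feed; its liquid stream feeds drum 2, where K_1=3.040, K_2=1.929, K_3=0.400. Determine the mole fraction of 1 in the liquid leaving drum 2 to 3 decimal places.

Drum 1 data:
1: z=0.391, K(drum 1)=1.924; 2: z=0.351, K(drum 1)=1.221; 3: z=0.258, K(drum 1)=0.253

x_1 (drum 2) = 0.114

Drum 1:
Newton–Raphson from ψ₁ = 0.4:
  ψ₁ = 0.400: g = 0.0602, g' = -0.485 → ψ₁ = 0.524
  ψ₁ = 0.524: g = -0.0038, g' = -0.554 → ψ₁ = 0.517
Converged at ψ₁ = 0.517.
Drum-1 compositions:
  1: x = 0.265, y = 0.509
  2: x = 0.315, y = 0.385
  3: x = 0.420, y = 0.106
Drum-2 feed = drum-1 liquid: z₂ = (0.2646, 0.3150, 0.4204).
Drum 2:
Newton iteration, ψ₂⁰ = 0.5:
  ψ₂ = 0.500: g = 0.1066, g' = -0.705 → ψ₂ = 0.651
Converged at ψ₂ = 0.651.
  1: x = 0.114, y = 0.345
  2: x = 0.196, y = 0.379
  3: x = 0.690, y = 0.276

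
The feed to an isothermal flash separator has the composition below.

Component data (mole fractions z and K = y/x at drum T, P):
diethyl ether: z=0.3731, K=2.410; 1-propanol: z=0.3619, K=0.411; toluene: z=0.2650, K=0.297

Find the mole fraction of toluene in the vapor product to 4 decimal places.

Let ψ = V/F and solve Σ zᵢ(Kᵢ−1)/(1+ψ(Kᵢ−1)) = 0.
Check two-phase: ΣzᵢKᵢ = 1.1266 > 1 and Σzᵢ/Kᵢ = 1.9276 > 1, so g(0) = 0.1266 > 0 and g(1) = -0.9276 < 0.
Iterate (Newton) starting at ψ = 0.5:
  ψ = 0.5000: g = -0.28086, g' = -0.8188 → ψ = 0.1570
  ψ = 0.1570: g = -0.01356, g' = -0.8152 → ψ = 0.1404
  ψ = 0.1404: g = 0.00010, g' = -0.8273 → ψ = 0.1405
Converged at ψ = 0.1405.
Compositions from xᵢ = zᵢ/(1+ψ(Kᵢ−1)), yᵢ = Kᵢxᵢ:
  diethyl ether: x = 0.3114, y = 0.7505
  1-propanol: x = 0.3945, y = 0.1622
  toluene: x = 0.2940, y = 0.0873

y_toluene = 0.0873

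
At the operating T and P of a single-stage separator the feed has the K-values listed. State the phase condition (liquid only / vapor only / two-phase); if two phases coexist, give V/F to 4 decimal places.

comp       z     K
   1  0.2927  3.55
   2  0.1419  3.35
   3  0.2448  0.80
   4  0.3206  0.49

ΣzᵢKᵢ = 1.8674; Σzᵢ/Kᵢ = 1.0851.
Both exceed 1, so a two-phase solution exists.
Material balance + equilibrium reduce to Σ zᵢ(Kᵢ−1)/(1+ψ(Kᵢ−1)) = 0.
Iterate (Newton) starting at ψ = 0.5:
  ψ = 0.5000: g = 0.20753, g' = -0.6957 → ψ = 0.7983
  ψ = 0.7983: g = 0.02777, g' = -0.5524 → ψ = 0.8486
  ψ = 0.8486: g = 0.00006, g' = -0.5509 → ψ = 0.8487
Converged at ψ = 0.8487.

two-phase, V/F = 0.8487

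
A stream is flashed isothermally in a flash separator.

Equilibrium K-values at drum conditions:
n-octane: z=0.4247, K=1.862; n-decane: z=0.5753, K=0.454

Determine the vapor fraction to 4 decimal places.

ψ = 0.1104

Material balance + equilibrium reduce to Σ zᵢ(Kᵢ−1)/(1+ψ(Kᵢ−1)) = 0.
Feasibility: ΣzᵢKᵢ = 1.0520, Σzᵢ/Kᵢ = 1.4953 — both > 1, two phases present.
Binary case is linear: z₁(K₁−1)(1+ψ(K₂−1)) + z₂(K₂−1)(1+ψ(K₁−1)) = 0
⇒ ψ = [z₁(K₁−1)+z₂(K₂−1)] / [−(K₁−1)(K₂−1)] = 0.05198/0.47065 = 0.1104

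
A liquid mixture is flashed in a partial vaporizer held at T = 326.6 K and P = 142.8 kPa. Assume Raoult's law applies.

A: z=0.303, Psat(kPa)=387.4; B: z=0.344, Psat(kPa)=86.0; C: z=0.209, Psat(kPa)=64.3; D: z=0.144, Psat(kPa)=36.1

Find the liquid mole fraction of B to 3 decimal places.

x_B = 0.370

Raoult's law: Kᵢ = Pᵢˢᵃᵗ/P = Pᵢˢᵃᵗ/142.8.
  K_A = 387.4/142.8 = 2.71289, K_B = 86.0/142.8 = 0.60224, K_C = 64.3/142.8 = 0.45028, K_D = 36.1/142.8 = 0.25280
Rachford–Rice: g(ψ) = Σ zᵢ(Kᵢ−1)/(1+ψ(Kᵢ−1)) = 0.
Check two-phase: ΣzᵢKᵢ = 1.160 > 1 and Σzᵢ/Kᵢ = 1.717 > 1, so g(0) = 0.160 > 0 and g(1) = -0.717 < 0.
Newton–Raphson from ψ = 0.6:
  ψ = 0.600: g = -0.2902, g' = -0.715 → ψ = 0.194
  ψ = 0.194: g = -0.0132, g' = -0.754 → ψ = 0.177
Converged at ψ = 0.177.
Compositions from xᵢ = zᵢ/(1+ψ(Kᵢ−1)), yᵢ = Kᵢxᵢ:
  A: x = 0.233, y = 0.631
  B: x = 0.370, y = 0.223
  C: x = 0.231, y = 0.104
  D: x = 0.166, y = 0.042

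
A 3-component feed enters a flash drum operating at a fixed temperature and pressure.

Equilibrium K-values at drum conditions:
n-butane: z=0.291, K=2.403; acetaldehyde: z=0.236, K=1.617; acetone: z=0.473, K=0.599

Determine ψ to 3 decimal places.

ψ = 0.832

Rachford–Rice: g(ψ) = Σ zᵢ(Kᵢ−1)/(1+ψ(Kᵢ−1)) = 0.
Feasibility: ΣzᵢKᵢ = 1.364, Σzᵢ/Kᵢ = 1.057 — both > 1, two phases present.
Iterate (Newton) starting at ψ = 0.5:
  ψ = 0.500: g = 0.1140, g' = -0.369 → ψ = 0.809
  ψ = 0.809: g = 0.0077, g' = -0.332 → ψ = 0.832
Converged at ψ = 0.832.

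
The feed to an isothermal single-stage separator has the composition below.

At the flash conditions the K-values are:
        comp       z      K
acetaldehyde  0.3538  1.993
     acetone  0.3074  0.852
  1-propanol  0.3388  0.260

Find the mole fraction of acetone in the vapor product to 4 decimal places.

Rachford–Rice: g(V/F) = Σ zᵢ(Kᵢ−1)/(1+V/F(Kᵢ−1)) = 0.
g(0) = ΣzᵢKᵢ − 1 = 0.0551 and g(1) = 1 − Σzᵢ/Kᵢ = -0.8414, so a root lies in (0, 1).
Newton–Raphson from V/F = 0.46:
  V/F = 0.4600: g = -0.18775, g' = -0.5986 → V/F = 0.1463
  V/F = 0.1463: g = -0.02091, g' = -0.5063 → V/F = 0.1050
  V/F = 0.1050: g = 0.00009, g' = -0.5111 → V/F = 0.1052
Converged at V/F = 0.1052.
Compositions from xᵢ = zᵢ/(1+V/F(Kᵢ−1)), yᵢ = Kᵢxᵢ:
  acetaldehyde: x = 0.3203, y = 0.6384
  acetone: x = 0.3123, y = 0.2660
  1-propanol: x = 0.3674, y = 0.0955

y_acetone = 0.2660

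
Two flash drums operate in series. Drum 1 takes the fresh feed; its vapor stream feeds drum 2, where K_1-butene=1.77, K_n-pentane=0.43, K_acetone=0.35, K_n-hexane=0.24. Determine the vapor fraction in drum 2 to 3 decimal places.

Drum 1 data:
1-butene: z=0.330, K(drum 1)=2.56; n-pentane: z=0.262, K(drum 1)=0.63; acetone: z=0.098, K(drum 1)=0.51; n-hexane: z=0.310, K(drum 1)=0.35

Drum 1:
Let ψ₁ = V/F and solve Σ zᵢ(Kᵢ−1)/(1+ψ₁(Kᵢ−1)) = 0.
Check two-phase: ΣzᵢKᵢ = 1.168 > 1 and Σzᵢ/Kᵢ = 1.623 > 1, so g(0) = 0.168 > 0 and g(1) = -0.623 < 0.
Iterate (Newton) starting at ψ₁ = 0.5:
  ψ₁ = 0.500: g = -0.1919, g' = -0.636 → ψ₁ = 0.198
  ψ₁ = 0.198: g = 0.0040, g' = -0.712 → ψ₁ = 0.204
Converged at ψ₁ = 0.204.
Drum-1 compositions:
  1-butene: x = 0.250, y = 0.641
  n-pentane: x = 0.283, y = 0.179
  acetone: x = 0.109, y = 0.056
  n-hexane: x = 0.357, y = 0.125
Drum-2 feed = drum-1 vapor: z₂ = (0.6408, 0.1785, 0.0555, 0.1251).
Drum 2:
Newton–Raphson from ψ₂ = 0.43:
  ψ₂ = 0.430: g = 0.0446, g' = -0.521 → ψ₂ = 0.516
  ψ₂ = 0.516: g = -0.0015, g' = -0.559 → ψ₂ = 0.513
Converged at ψ₂ = 0.513.
  1-butene: x = 0.459, y = 0.813
  n-pentane: x = 0.252, y = 0.108
  acetone: x = 0.083, y = 0.029
  n-hexane: x = 0.205, y = 0.049

V/F (drum 2) = 0.513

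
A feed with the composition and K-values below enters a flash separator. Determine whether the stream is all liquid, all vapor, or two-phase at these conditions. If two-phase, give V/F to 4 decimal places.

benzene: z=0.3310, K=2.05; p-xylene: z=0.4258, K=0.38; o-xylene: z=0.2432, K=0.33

all liquid

ΣzᵢKᵢ = 0.9206; Σzᵢ/Kᵢ = 2.0190.
Since ΣzᵢKᵢ < 1 the mixture is below its bubble point — single liquid phase.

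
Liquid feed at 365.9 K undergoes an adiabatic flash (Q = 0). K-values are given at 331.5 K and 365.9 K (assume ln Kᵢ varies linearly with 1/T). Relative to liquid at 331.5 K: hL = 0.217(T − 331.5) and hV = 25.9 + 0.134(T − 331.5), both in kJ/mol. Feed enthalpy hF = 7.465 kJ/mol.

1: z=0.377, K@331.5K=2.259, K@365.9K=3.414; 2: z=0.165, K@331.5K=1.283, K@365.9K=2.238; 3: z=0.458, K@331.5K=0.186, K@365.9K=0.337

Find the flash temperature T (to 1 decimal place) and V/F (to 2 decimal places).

Adiabatic flash: solve Rachford–Rice at each trial T, then check hF = ψ·hV(T) + (1−ψ)·hL(T).
  T = 331.5 K: K = (2.259, 1.283, 0.186), RR gives ψ = 0.173, H_out = 4.492 kJ/mol
  T = 365.9 K: K = (3.414, 2.238, 0.337), RR gives ψ = 0.585, H_out = 20.939 kJ/mol
  T = 348.7 K: K = (2.806, 1.718, 0.254), RR gives ψ = 0.400, H_out = 13.530 kJ/mol
  T = 340.1 K: K = (2.524, 1.490, 0.218), RR gives ψ = 0.297, H_out = 9.343 kJ/mol
  T = 335.8 K: K = (2.390, 1.384, 0.202), RR gives ψ = 0.238, H_out = 7.023 kJ/mol
  T = 338.0 K: K = (2.458, 1.438, 0.210), RR gives ψ = 0.269, H_out = 8.233 kJ/mol
Linear interpolation between T = 335.8 (H_out = 7.023) and T = 338.0 (H_out = 8.233) on hF = 7.465 gives T ≈ 336.6 K, at which ψ = 0.25.

T = 336.6 K, V/F = 0.25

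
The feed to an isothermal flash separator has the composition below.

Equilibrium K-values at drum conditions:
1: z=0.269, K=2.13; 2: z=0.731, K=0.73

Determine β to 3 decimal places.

Material balance + equilibrium reduce to Σ zᵢ(Kᵢ−1)/(1+β(Kᵢ−1)) = 0.
Check two-phase: ΣzᵢKᵢ = 1.107 > 1 and Σzᵢ/Kᵢ = 1.128 > 1, so g(0) = 0.107 > 0 and g(1) = -0.128 < 0.
Iterate (Newton) starting at β = 0.5:
  β = 0.500: g = -0.0339, g' = -0.211 → β = 0.339
  β = 0.339: g = 0.0024, g' = -0.244 → β = 0.349
Converged at β = 0.349.

β = 0.349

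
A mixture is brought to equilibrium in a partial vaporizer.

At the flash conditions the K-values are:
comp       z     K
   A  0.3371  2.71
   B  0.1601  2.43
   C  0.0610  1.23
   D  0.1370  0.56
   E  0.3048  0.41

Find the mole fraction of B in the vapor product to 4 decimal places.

Newton–Raphson from ψ = 0.62:
  ψ = 0.6200: g = 0.04698, g' = -0.6406 → ψ = 0.6933
  ψ = 0.6933: g = -0.00025, g' = -0.6501 → ψ = 0.6929
Converged at ψ = 0.6929.
Compositions from xᵢ = zᵢ/(1+ψ(Kᵢ−1)), yᵢ = Kᵢxᵢ:
  A: x = 0.1543, y = 0.4181
  B: x = 0.0804, y = 0.1954
  C: x = 0.0526, y = 0.0647
  D: x = 0.1971, y = 0.1104
  E: x = 0.5156, y = 0.2114

y_B = 0.1954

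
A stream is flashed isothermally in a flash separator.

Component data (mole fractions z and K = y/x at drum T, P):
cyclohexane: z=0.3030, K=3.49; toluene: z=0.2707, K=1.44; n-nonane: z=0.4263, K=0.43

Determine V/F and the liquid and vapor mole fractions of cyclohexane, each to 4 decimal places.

Material balance + equilibrium reduce to Σ zᵢ(Kᵢ−1)/(1+V/F(Kᵢ−1)) = 0.
Check two-phase: ΣzᵢKᵢ = 1.6306 > 1 and Σzᵢ/Kᵢ = 1.2662 > 1, so g(0) = 0.6306 > 0 and g(1) = -0.2662 < 0.
Newton–Raphson from V/F = 0.4:
  V/F = 0.4000: g = 0.16452, g' = -0.7418 → V/F = 0.6218
  V/F = 0.6218: g = 0.01321, g' = -0.6539 → V/F = 0.6420
Converged at V/F = 0.6420.
Compositions from xᵢ = zᵢ/(1+V/F(Kᵢ−1)), yᵢ = Kᵢxᵢ:
  cyclohexane: x = 0.1166, y = 0.4070
  toluene: x = 0.2111, y = 0.3040
  n-nonane: x = 0.6723, y = 0.2891

V/F = 0.6420, x_cyclohexane = 0.1166, y_cyclohexane = 0.4070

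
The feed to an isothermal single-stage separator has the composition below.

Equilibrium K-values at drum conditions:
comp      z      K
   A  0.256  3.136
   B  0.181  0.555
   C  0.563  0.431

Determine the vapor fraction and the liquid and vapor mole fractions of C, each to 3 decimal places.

ψ = 0.126, x_C = 0.607, y_C = 0.261

Iterate (Newton) starting at ψ = 0.54:
  ψ = 0.540: g = -0.3145, g' = -0.694 → ψ = 0.087
  ψ = 0.087: g = 0.0407, g' = -1.072 → ψ = 0.125
  ψ = 0.125: g = 0.0018, g' = -0.980 → ψ = 0.126
Converged at ψ = 0.126.
Compositions from xᵢ = zᵢ/(1+ψ(Kᵢ−1)), yᵢ = Kᵢxᵢ:
  A: x = 0.202, y = 0.632
  B: x = 0.192, y = 0.106
  C: x = 0.607, y = 0.261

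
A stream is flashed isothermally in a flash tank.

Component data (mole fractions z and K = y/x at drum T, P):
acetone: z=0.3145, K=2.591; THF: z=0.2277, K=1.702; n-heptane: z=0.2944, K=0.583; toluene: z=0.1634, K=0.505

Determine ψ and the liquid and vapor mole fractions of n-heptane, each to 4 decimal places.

ψ = 0.8103, x_n-heptane = 0.4446, y_n-heptane = 0.2592

Iterate (Newton) starting at ψ = 0.62:
  ψ = 0.6200: g = 0.08100, g' = -0.4327 → ψ = 0.8072
  ψ = 0.8072: g = 0.00132, g' = -0.4257 → ψ = 0.8103
Converged at ψ = 0.8103.
Compositions from xᵢ = zᵢ/(1+ψ(Kᵢ−1)), yᵢ = Kᵢxᵢ:
  acetone: x = 0.1374, y = 0.3560
  THF: x = 0.1451, y = 0.2470
  n-heptane: x = 0.4446, y = 0.2592
  toluene: x = 0.2728, y = 0.1378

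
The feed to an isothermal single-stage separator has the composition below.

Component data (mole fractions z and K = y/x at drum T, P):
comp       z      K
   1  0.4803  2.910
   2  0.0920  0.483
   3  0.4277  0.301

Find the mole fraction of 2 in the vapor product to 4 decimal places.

y_2 = 0.0577

Newton iteration, β⁰ = 0.66:
  β = 0.6600: g = -0.22140, g' = -1.1198 → β = 0.4623
  β = 0.4623: g = -0.01699, g' = -0.9928 → β = 0.4452
Converged at β = 0.4452.
Compositions from xᵢ = zᵢ/(1+β(Kᵢ−1)), yᵢ = Kᵢxᵢ:
  1: x = 0.2596, y = 0.7554
  2: x = 0.1195, y = 0.0577
  3: x = 0.6209, y = 0.1869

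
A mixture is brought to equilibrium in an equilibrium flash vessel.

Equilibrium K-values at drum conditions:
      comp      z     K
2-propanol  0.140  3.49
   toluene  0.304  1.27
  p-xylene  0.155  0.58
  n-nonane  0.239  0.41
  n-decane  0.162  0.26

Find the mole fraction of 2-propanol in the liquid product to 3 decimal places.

x_2-propanol = 0.109

Rachford–Rice: g(V/F) = Σ zᵢ(Kᵢ−1)/(1+V/F(Kᵢ−1)) = 0.
Check two-phase: ΣzᵢKᵢ = 1.105 > 1 and Σzᵢ/Kᵢ = 1.753 > 1, so g(0) = 0.105 > 0 and g(1) = -0.753 < 0.
Iterate (Newton) starting at V/F = 0.52:
  V/F = 0.520: g = -0.2577, g' = -0.634 → V/F = 0.114
  V/F = 0.114: g = 0.0010, g' = -0.780 → V/F = 0.115
Converged at V/F = 0.115.
Compositions from xᵢ = zᵢ/(1+V/F(Kᵢ−1)), yᵢ = Kᵢxᵢ:
  2-propanol: x = 0.109, y = 0.380
  toluene: x = 0.295, y = 0.374
  p-xylene: x = 0.163, y = 0.094
  n-nonane: x = 0.256, y = 0.105
  n-decane: x = 0.177, y = 0.046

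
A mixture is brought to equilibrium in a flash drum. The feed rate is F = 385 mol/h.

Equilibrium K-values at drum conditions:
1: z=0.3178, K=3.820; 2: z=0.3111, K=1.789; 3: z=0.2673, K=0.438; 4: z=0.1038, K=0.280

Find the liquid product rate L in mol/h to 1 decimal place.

Material balance + equilibrium reduce to Σ zᵢ(Kᵢ−1)/(1+β(Kᵢ−1)) = 0.
Feasibility: ΣzᵢKᵢ = 1.9167, Σzᵢ/Kᵢ = 1.2381 — both > 1, two phases present.
Newton iteration, β⁰ = 0.41:
  β = 0.4100: g = 0.29986, g' = -0.9050 → β = 0.7413
  β = 0.7413: g = 0.02705, g' = -0.8373 → β = 0.7736
  β = 0.7736: g = -0.00039, g' = -0.8628 → β = 0.7732
Converged at β = 0.7732.
Then V = β·F = 0.7732·385 = 297.7 mol/h and L = F − V = 87.3 mol/h.

L = 87.3 mol/h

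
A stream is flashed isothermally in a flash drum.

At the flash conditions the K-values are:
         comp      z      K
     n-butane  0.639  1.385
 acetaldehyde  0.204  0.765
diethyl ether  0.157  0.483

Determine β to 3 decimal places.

β = 0.751

Newton iteration, β⁰ = 0.5:
  β = 0.500: g = 0.0425, g' = -0.157 → β = 0.770
  β = 0.770: g = -0.0036, g' = -0.189 → β = 0.751
Converged at β = 0.751.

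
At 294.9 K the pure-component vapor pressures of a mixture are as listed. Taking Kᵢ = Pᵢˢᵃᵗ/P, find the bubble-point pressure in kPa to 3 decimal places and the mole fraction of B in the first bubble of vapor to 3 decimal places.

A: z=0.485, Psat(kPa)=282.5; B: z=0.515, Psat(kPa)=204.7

At the bubble point ψ → 0, so ΣzᵢKᵢ = 1 with Kᵢ = Pᵢˢᵃᵗ/P ⇒ P = ΣzᵢPᵢˢᵃᵗ.
P = 0.485·282.5 + 0.515·204.7 = 242.433 kPa
yᵢ = zᵢPᵢˢᵃᵗ/P ⇒ y_B = 0.515·204.7/242.433 = 0.435

Pbub = 242.433 kPa, y_B = 0.435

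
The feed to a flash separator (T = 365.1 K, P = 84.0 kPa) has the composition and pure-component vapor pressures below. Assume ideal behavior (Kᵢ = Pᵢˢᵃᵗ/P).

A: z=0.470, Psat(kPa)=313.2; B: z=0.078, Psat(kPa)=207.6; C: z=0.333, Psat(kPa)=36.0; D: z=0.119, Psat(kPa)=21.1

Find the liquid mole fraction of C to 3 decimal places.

x_C = 0.551

Raoult's law: Kᵢ = Pᵢˢᵃᵗ/P = Pᵢˢᵃᵗ/84.0.
  K_A = 313.2/84.0 = 3.72857, K_B = 207.6/84.0 = 2.47143, K_C = 36.0/84.0 = 0.42857, K_D = 21.1/84.0 = 0.25119
Material balance + equilibrium reduce to Σ zᵢ(Kᵢ−1)/(1+V/F(Kᵢ−1)) = 0.
g(0) = ΣzᵢKᵢ − 1 = 1.118 and g(1) = 1 − Σzᵢ/Kᵢ = -0.408, so a root lies in (0, 1).
Iterate (Newton) starting at V/F = 0.68:
  V/F = 0.680: g = 0.0137, g' = -1.039 → V/F = 0.693
Converged at V/F = 0.693.
Compositions from xᵢ = zᵢ/(1+V/F(Kᵢ−1)), yᵢ = Kᵢxᵢ:
  A: x = 0.163, y = 0.606
  B: x = 0.039, y = 0.095
  C: x = 0.551, y = 0.236
  D: x = 0.247, y = 0.062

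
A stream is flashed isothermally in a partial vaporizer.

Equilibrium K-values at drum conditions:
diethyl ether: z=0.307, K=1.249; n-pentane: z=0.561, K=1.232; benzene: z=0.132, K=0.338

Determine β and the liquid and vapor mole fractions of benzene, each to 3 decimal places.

β = 0.756, x_benzene = 0.264, y_benzene = 0.089

Newton iteration, β⁰ = 0.52:
  β = 0.520: g = 0.0506, g' = -0.173 → β = 0.811
  β = 0.811: g = -0.0157, g' = -0.305 → β = 0.760
  β = 0.760: g = -0.0009, g' = -0.270 → β = 0.757
  β = 0.757: g = -0.0000, g' = -0.267 → β = 0.756
Converged at β = 0.756.
Compositions from xᵢ = zᵢ/(1+β(Kᵢ−1)), yᵢ = Kᵢxᵢ:
  diethyl ether: x = 0.258, y = 0.323
  n-pentane: x = 0.477, y = 0.588
  benzene: x = 0.264, y = 0.089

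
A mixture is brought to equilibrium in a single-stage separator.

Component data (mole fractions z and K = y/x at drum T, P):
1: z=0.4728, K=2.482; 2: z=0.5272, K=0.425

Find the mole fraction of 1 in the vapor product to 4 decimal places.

Let β = V/F and solve Σ zᵢ(Kᵢ−1)/(1+β(Kᵢ−1)) = 0.
Check two-phase: ΣzᵢKᵢ = 1.3975 > 1 and Σzᵢ/Kᵢ = 1.4310 > 1, so g(0) = 0.3975 > 0 and g(1) = -0.4310 < 0.
Newton–Raphson from β = 0.5:
  β = 0.5000: g = -0.02300, g' = -0.6859 → β = 0.4665
Converged at β = 0.4665.
Compositions from xᵢ = zᵢ/(1+β(Kᵢ−1)), yᵢ = Kᵢxᵢ:
  1: x = 0.2795, y = 0.6938
  2: x = 0.7205, y = 0.3062

y_1 = 0.6938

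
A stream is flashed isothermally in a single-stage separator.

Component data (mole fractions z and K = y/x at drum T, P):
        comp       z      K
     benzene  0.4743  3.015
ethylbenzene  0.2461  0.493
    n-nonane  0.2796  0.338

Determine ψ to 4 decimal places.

Let ψ = V/F and solve Σ zᵢ(Kᵢ−1)/(1+ψ(Kᵢ−1)) = 0.
Check two-phase: ΣzᵢKᵢ = 1.6458 > 1 and Σzᵢ/Kᵢ = 1.4837 > 1, so g(0) = 0.6458 > 0 and g(1) = -0.4837 < 0.
Iterate (Newton) starting at ψ = 0.5:
  ψ = 0.5000: g = 0.03225, g' = -0.8651 → ψ = 0.5373
  ψ = 0.5373: g = 0.00014, g' = -0.8586 → ψ = 0.5374
Converged at ψ = 0.5374.

ψ = 0.5374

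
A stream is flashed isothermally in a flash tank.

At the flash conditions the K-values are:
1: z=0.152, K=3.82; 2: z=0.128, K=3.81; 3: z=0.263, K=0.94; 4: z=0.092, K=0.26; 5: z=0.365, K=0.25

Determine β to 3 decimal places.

β = 0.273

Material balance + equilibrium reduce to Σ zᵢ(Kᵢ−1)/(1+β(Kᵢ−1)) = 0.
Feasibility: ΣzᵢKᵢ = 1.431, Σzᵢ/Kᵢ = 2.167 — both > 1, two phases present.
Iterate (Newton) starting at β = 0.5:
  β = 0.500: g = -0.2349, g' = -1.036 → β = 0.273
Converged at β = 0.273.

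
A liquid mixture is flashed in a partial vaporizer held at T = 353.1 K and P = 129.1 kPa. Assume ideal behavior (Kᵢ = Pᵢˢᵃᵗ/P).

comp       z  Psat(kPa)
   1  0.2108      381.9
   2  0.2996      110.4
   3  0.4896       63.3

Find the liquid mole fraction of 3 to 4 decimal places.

x_3 = 0.5322

Raoult's law: Kᵢ = Pᵢˢᵃᵗ/P = Pᵢˢᵃᵗ/129.1.
  K_1 = 381.9/129.1 = 2.958172, K_2 = 110.4/129.1 = 0.855151, K_3 = 63.3/129.1 = 0.490318
Newton–Raphson from ψ = 0.65:
  ψ = 0.6500: g = -0.23946, g' = -0.4486 → ψ = 0.1162
  ψ = 0.1162: g = 0.02690, g' = -0.6867 → ψ = 0.1553
  ψ = 0.1553: g = 0.00111, g' = -0.6318 → ψ = 0.1571
Converged at ψ = 0.1571.
Compositions from xᵢ = zᵢ/(1+ψ(Kᵢ−1)), yᵢ = Kᵢxᵢ:
  1: x = 0.1612, y = 0.4769
  2: x = 0.3066, y = 0.2622
  3: x = 0.5322, y = 0.2610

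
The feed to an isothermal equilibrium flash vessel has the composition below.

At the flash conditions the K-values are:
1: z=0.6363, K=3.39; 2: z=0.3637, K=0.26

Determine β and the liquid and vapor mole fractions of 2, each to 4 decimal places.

β = 0.7077, x_2 = 0.7636, y_2 = 0.1985

Binary case is linear: z₁(K₁−1)(1+β(K₂−1)) + z₂(K₂−1)(1+β(K₁−1)) = 0
⇒ β = [z₁(K₁−1)+z₂(K₂−1)] / [−(K₁−1)(K₂−1)] = 1.25162/1.76860 = 0.7077
Compositions from xᵢ = zᵢ/(1+β(Kᵢ−1)), yᵢ = Kᵢxᵢ:
  1: x = 0.2364, y = 0.8015
  2: x = 0.7636, y = 0.1985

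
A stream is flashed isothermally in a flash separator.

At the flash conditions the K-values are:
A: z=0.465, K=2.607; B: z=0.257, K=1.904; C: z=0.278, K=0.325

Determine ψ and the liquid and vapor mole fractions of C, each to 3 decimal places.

ψ = 0.857, x_C = 0.660, y_C = 0.214

Let ψ = V/F and solve Σ zᵢ(Kᵢ−1)/(1+ψ(Kᵢ−1)) = 0.
Check two-phase: ΣzᵢKᵢ = 1.792 > 1 and Σzᵢ/Kᵢ = 1.169 > 1, so g(0) = 0.792 > 0 and g(1) = -0.169 < 0.
Iterate (Newton) starting at ψ = 0.51:
  ψ = 0.510: g = 0.2835, g' = -0.756 → ψ = 0.885
  ψ = 0.885: g = -0.0287, g' = -1.051 → ψ = 0.858
  ψ = 0.858: g = -0.0008, g' = -0.994 → ψ = 0.857
Converged at ψ = 0.857.
Compositions from xᵢ = zᵢ/(1+ψ(Kᵢ−1)), yᵢ = Kᵢxᵢ:
  A: x = 0.196, y = 0.510
  B: x = 0.145, y = 0.276
  C: x = 0.660, y = 0.214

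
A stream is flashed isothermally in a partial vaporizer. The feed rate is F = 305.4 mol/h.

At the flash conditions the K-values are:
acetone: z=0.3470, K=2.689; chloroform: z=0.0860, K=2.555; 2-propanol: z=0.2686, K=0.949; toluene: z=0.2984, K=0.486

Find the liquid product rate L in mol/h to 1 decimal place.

L = 38.1 mol/h

Rachford–Rice: g(β) = Σ zᵢ(Kᵢ−1)/(1+β(Kᵢ−1)) = 0.
Feasibility: ΣzᵢKᵢ = 1.5527, Σzᵢ/Kᵢ = 1.0597 — both > 1, two phases present.
Iterate (Newton) starting at β = 0.5:
  β = 0.5000: g = 0.17249, g' = -0.5003 → β = 0.8448
  β = 0.8448: g = 0.01390, g' = -0.4540 → β = 0.8754
  β = 0.8754: g = -0.00008, g' = -0.4598 → β = 0.8752
Converged at β = 0.8752.
Then V = β·F = 0.8752·305.4 = 267.3 mol/h and L = F − V = 38.1 mol/h.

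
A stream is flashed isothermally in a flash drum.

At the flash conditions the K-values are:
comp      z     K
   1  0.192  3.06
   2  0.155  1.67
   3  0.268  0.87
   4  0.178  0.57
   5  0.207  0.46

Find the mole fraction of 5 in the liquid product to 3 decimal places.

Rachford–Rice: g(β) = Σ zᵢ(Kᵢ−1)/(1+β(Kᵢ−1)) = 0.
Check two-phase: ΣzᵢKᵢ = 1.276 > 1 and Σzᵢ/Kᵢ = 1.226 > 1, so g(0) = 0.276 > 0 and g(1) = -0.226 < 0.
Newton iteration, β⁰ = 0.32:
  β = 0.320: g = 0.0637, g' = -0.481 → β = 0.452
  β = 0.452: g = 0.0044, g' = -0.421 → β = 0.463
Converged at β = 0.463.
Compositions from xᵢ = zᵢ/(1+β(Kᵢ−1)), yᵢ = Kᵢxᵢ:
  1: x = 0.098, y = 0.301
  2: x = 0.118, y = 0.198
  3: x = 0.285, y = 0.248
  4: x = 0.222, y = 0.127
  5: x = 0.276, y = 0.127

x_5 = 0.276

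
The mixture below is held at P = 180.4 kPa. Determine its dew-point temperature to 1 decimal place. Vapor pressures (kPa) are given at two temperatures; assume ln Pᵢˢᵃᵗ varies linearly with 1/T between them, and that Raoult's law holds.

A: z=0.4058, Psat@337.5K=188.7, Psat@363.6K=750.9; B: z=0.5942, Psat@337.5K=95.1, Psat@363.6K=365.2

T = 345.1 K

Dew-point temperature: Σzᵢ·P/Pᵢˢᵃᵗ(T) = 1. Interpolate ln Pᵢˢᵃᵗ = aᵢ + bᵢ/T.
  T = 337.5 K: ΣzᵢP/Pᵢˢᵃᵗ = 1.5151
  T = 363.6 K: ΣzᵢP/Pᵢˢᵃᵗ = 0.3910
  T = 350.6 K: ΣzᵢP/Pᵢˢᵃᵗ = 0.7486
  T = 344.1 K: ΣzᵢP/Pᵢˢᵃᵗ = 1.0550
  T = 347.4 K: ΣzᵢP/Pᵢˢᵃᵗ = 0.8849
  T = 345.8 K: ΣzᵢP/Pᵢˢᵃᵗ = 0.9632
Interpolating between 344.1 K and 345.8 K gives T ≈ 345.1 K.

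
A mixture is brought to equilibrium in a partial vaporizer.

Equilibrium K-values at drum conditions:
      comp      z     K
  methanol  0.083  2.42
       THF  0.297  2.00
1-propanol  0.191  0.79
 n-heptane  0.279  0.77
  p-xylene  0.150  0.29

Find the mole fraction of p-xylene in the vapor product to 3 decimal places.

y_p-xylene = 0.065

Material balance + equilibrium reduce to Σ zᵢ(Kᵢ−1)/(1+β(Kᵢ−1)) = 0.
g(0) = ΣzᵢKᵢ − 1 = 0.204 and g(1) = 1 − Σzᵢ/Kᵢ = -0.304, so a root lies in (0, 1).
Newton iteration, β⁰ = 0.5:
  β = 0.500: g = -0.0155, g' = -0.400 → β = 0.461
Converged at β = 0.461.
Compositions from xᵢ = zᵢ/(1+β(Kᵢ−1)), yᵢ = Kᵢxᵢ:
  methanol: x = 0.050, y = 0.121
  THF: x = 0.203, y = 0.407
  1-propanol: x = 0.211, y = 0.167
  n-heptane: x = 0.312, y = 0.240
  p-xylene: x = 0.223, y = 0.065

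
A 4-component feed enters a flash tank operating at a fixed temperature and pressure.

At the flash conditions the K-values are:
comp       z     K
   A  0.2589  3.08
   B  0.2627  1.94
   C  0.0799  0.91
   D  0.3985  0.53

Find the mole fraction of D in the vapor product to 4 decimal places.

Iterate (Newton) starting at ψ = 0.6:
  ψ = 0.6000: g = 0.12898, g' = -0.4880 → ψ = 0.8643
  ψ = 0.8643: g = 0.00550, g' = -0.4642 → ψ = 0.8761
Converged at ψ = 0.8761.
Compositions from xᵢ = zᵢ/(1+ψ(Kᵢ−1)), yᵢ = Kᵢxᵢ:
  A: x = 0.0917, y = 0.2825
  B: x = 0.1441, y = 0.2795
  C: x = 0.0867, y = 0.0789
  D: x = 0.6775, y = 0.3591

y_D = 0.3591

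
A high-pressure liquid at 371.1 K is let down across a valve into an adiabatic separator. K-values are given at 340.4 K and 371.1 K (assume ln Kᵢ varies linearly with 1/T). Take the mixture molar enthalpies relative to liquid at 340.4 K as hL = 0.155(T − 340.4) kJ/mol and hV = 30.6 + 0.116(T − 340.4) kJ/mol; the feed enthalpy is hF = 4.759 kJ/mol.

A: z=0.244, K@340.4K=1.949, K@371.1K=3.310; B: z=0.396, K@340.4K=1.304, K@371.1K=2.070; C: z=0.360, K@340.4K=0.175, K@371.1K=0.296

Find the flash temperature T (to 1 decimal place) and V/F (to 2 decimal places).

T = 341.7 K, V/F = 0.15

Adiabatic flash: solve Rachford–Rice at each trial T, then check hF = ψ·hV(T) + (1−ψ)·hL(T).
  T = 340.4 K: K = (1.949, 1.304, 0.175), RR gives ψ = 0.109, H_out = 3.337 kJ/mol
  T = 371.1 K: K = (3.310, 2.070, 0.296), RR gives ψ = 0.658, H_out = 24.110 kJ/mol
  T = 355.8 K: K = (2.571, 1.661, 0.230), RR gives ψ = 0.453, H_out = 15.976 kJ/mol
  T = 348.1 K: K = (2.246, 1.476, 0.201), RR gives ψ = 0.312, H_out = 10.644 kJ/mol
  T = 344.2 K: K = (2.092, 1.387, 0.188), RR gives ψ = 0.220, H_out = 7.286 kJ/mol
  T = 342.3 K: K = (2.020, 1.345, 0.181), RR gives ψ = 0.168, H_out = 5.412 kJ/mol
Linear interpolation between T = 340.4 (H_out = 3.337) and T = 342.3 (H_out = 5.412) on hF = 4.759 gives T ≈ 341.7 K, at which ψ = 0.15.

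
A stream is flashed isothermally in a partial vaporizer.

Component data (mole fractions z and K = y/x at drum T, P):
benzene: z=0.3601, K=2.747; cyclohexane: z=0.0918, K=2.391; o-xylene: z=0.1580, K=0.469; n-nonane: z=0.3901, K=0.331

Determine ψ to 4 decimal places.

ψ = 0.3877

Iterate (Newton) starting at ψ = 0.56:
  ψ = 0.5600: g = -0.14695, g' = -0.8736 → ψ = 0.3918
  ψ = 0.3918: g = -0.00349, g' = -0.8534 → ψ = 0.3877
Converged at ψ = 0.3877.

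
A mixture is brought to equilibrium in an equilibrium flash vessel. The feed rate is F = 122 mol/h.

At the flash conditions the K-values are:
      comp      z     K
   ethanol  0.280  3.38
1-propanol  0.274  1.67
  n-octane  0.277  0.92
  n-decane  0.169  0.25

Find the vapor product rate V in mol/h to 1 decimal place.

Rachford–Rice: g(β) = Σ zᵢ(Kᵢ−1)/(1+β(Kᵢ−1)) = 0.
g(0) = ΣzᵢKᵢ − 1 = 0.701 and g(1) = 1 − Σzᵢ/Kᵢ = -0.224, so a root lies in (0, 1).
Newton iteration, β⁰ = 0.69:
  β = 0.690: g = 0.0916, g' = -0.695 → β = 0.822
  β = 0.822: g = -0.0103, g' = -0.881 → β = 0.810
Converged at β = 0.810.
Then V = β·F = 0.8100·122 = 98.8 mol/h and L = F − V = 23.2 mol/h.

V = 98.8 mol/h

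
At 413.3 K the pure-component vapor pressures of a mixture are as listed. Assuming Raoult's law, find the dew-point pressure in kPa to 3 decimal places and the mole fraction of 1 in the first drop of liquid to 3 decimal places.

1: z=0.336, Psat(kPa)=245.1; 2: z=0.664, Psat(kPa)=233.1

Pdew = 236.999 kPa, x_1 = 0.325

At the dew point ψ → 1, so Σzᵢ/Kᵢ = 1 with Kᵢ = Pᵢˢᵃᵗ/P ⇒ 1/P = Σzᵢ/Pᵢˢᵃᵗ.
1/P = 0.336/245.1 + 0.664/233.1 = 0.004219 ⇒ P = 236.999 kPa
xᵢ = zᵢP/Pᵢˢᵃᵗ ⇒ x_1 = 0.336·236.999/245.1 = 0.325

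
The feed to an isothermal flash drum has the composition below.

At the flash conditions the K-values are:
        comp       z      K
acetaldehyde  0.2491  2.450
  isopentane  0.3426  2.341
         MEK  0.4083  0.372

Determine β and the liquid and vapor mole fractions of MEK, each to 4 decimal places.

Iterate (Newton) starting at β = 0.5:
  β = 0.5000: g = 0.11063, g' = -0.7390 → β = 0.6497
  β = 0.6497: g = -0.00164, g' = -0.7743 → β = 0.6476
Converged at β = 0.6476.
Compositions from xᵢ = zᵢ/(1+β(Kᵢ−1)), yᵢ = Kᵢxᵢ:
  acetaldehyde: x = 0.1285, y = 0.3147
  isopentane: x = 0.1834, y = 0.4293
  MEK: x = 0.6882, y = 0.2560

β = 0.6476, x_MEK = 0.6882, y_MEK = 0.2560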